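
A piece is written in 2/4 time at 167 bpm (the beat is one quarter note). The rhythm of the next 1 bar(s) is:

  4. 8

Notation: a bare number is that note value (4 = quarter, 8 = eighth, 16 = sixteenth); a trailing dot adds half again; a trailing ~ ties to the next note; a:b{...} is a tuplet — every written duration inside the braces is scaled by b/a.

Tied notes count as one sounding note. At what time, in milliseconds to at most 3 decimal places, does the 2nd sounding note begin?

note 2 onset = 3/2b = 538.922ms

1. 0.0ms @ 0 + 538.922ms (3/2)
2. 538.922ms @ 3/2 + 179.641ms (1/2)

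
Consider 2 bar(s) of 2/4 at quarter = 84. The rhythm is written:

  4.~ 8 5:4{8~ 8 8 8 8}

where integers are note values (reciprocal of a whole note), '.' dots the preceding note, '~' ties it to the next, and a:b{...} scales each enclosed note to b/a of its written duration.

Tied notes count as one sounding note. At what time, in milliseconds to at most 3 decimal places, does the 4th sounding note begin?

1. 0.0ms @ 0 + 1428.571ms (2)
2. 1428.571ms @ 2 + 571.429ms (4/5)
3. 2000.0ms @ 14/5 + 285.714ms (2/5)
4. 2285.714ms @ 16/5 + 285.714ms (2/5)
5. 2571.429ms @ 18/5 + 285.714ms (2/5)

note 4 onset = 16/5b = 2285.714ms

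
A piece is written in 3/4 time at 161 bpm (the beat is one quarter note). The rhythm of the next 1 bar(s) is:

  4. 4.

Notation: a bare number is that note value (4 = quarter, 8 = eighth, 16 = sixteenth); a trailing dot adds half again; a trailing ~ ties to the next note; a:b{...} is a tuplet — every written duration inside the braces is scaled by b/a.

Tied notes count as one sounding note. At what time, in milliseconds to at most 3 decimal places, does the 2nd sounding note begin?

1. 0.0ms @ 0 + 559.006ms (3/2)
2. 559.006ms @ 3/2 + 559.006ms (3/2)

note 2 onset = 3/2b = 559.006ms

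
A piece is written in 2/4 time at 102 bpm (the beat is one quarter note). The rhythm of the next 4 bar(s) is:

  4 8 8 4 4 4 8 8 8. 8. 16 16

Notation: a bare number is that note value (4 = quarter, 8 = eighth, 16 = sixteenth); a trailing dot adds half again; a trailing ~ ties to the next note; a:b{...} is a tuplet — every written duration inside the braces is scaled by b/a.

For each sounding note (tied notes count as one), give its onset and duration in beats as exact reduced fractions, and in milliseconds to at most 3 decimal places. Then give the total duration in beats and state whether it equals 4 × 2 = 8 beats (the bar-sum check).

1) 0.0ms=0b +588.235ms=1b
2) 588.235ms=1b +294.118ms=1/2b
3) 882.353ms=3/2b +294.118ms=1/2b
4) 1176.471ms=2b +588.235ms=1b
5) 1764.706ms=3b +588.235ms=1b
6) 2352.941ms=4b +588.235ms=1b
7) 2941.176ms=5b +294.118ms=1/2b
8) 3235.294ms=11/2b +294.118ms=1/2b
9) 3529.412ms=6b +441.176ms=3/4b
10) 3970.588ms=27/4b +441.176ms=3/4b
11) 4411.765ms=15/2b +147.059ms=1/4b
12) 4558.824ms=31/4b +147.059ms=1/4b
Σ=8b of 8 (102bpm 2/4) — PASS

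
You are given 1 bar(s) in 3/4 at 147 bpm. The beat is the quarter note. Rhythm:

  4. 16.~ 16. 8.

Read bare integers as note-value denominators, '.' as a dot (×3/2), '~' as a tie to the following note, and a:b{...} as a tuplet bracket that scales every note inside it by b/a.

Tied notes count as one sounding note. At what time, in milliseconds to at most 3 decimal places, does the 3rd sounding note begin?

1. 0.0ms @ 0 + 612.245ms (3/2)
2. 612.245ms @ 3/2 + 306.122ms (3/4)
3. 918.367ms @ 9/4 + 306.122ms (3/4)

note 3 onset = 9/4b = 918.367ms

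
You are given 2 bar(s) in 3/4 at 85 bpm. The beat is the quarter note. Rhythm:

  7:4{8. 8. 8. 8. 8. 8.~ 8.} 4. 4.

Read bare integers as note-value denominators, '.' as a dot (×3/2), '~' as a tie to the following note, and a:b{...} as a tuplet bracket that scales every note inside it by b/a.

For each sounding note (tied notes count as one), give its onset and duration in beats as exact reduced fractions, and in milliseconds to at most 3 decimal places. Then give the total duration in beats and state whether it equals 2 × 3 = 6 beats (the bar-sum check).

1) 0.0ms=0b +302.521ms=3/7b
2) 302.521ms=3/7b +302.521ms=3/7b
3) 605.042ms=6/7b +302.521ms=3/7b
4) 907.563ms=9/7b +302.521ms=3/7b
5) 1210.084ms=12/7b +302.521ms=3/7b
6) 1512.605ms=15/7b +605.042ms=6/7b
7) 2117.647ms=3b +1058.824ms=3/2b
8) 3176.471ms=9/2b +1058.824ms=3/2b
Σ=6b of 6 (85bpm 3/4) — PASS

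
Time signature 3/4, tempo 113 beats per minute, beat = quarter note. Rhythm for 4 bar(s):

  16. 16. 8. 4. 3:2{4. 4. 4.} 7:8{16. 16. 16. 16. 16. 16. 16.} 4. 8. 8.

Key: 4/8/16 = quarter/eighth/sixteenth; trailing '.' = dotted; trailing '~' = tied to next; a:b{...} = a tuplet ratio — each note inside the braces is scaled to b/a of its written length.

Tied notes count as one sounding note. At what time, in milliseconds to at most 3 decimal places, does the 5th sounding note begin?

note 5 onset = 3b = 1592.92ms

1. 0.0ms @ 0 + 199.115ms (3/8)
2. 199.115ms @ 3/8 + 199.115ms (3/8)
3. 398.23ms @ 3/4 + 398.23ms (3/4)
4. 796.46ms @ 3/2 + 796.46ms (3/2)
5. 1592.92ms @ 3 + 530.973ms (1)
6. 2123.894ms @ 4 + 530.973ms (1)
7. 2654.867ms @ 5 + 530.973ms (1)
8. 3185.841ms @ 6 + 227.56ms (3/7)
9. 3413.401ms @ 45/7 + 227.56ms (3/7)
10. 3640.961ms @ 48/7 + 227.56ms (3/7)
11. 3868.521ms @ 51/7 + 227.56ms (3/7)
12. 4096.081ms @ 54/7 + 227.56ms (3/7)
13. 4323.641ms @ 57/7 + 227.56ms (3/7)
14. 4551.201ms @ 60/7 + 227.56ms (3/7)
15. 4778.761ms @ 9 + 796.46ms (3/2)
16. 5575.221ms @ 21/2 + 398.23ms (3/4)
17. 5973.451ms @ 45/4 + 398.23ms (3/4)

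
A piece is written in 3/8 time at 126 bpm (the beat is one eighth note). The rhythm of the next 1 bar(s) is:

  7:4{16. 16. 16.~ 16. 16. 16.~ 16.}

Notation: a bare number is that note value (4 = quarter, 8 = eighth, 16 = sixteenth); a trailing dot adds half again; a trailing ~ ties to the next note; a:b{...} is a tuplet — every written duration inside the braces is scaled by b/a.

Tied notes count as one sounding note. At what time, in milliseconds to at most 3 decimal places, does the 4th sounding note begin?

1. 0.0ms @ 0 + 204.082ms (3/7)
2. 204.082ms @ 3/7 + 204.082ms (3/7)
3. 408.163ms @ 6/7 + 408.163ms (6/7)
4. 816.327ms @ 12/7 + 204.082ms (3/7)
5. 1020.408ms @ 15/7 + 408.163ms (6/7)

note 4 onset = 12/7b = 816.327ms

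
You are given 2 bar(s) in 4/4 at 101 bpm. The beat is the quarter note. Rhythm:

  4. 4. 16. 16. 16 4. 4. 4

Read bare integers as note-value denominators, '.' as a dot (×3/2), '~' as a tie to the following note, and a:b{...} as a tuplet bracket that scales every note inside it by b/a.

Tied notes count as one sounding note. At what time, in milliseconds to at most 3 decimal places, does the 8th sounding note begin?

note 8 onset = 7b = 4158.416ms

1. 0.0ms @ 0 + 891.089ms (3/2)
2. 891.089ms @ 3/2 + 891.089ms (3/2)
3. 1782.178ms @ 3 + 222.772ms (3/8)
4. 2004.95ms @ 27/8 + 222.772ms (3/8)
5. 2227.723ms @ 15/4 + 148.515ms (1/4)
6. 2376.238ms @ 4 + 891.089ms (3/2)
7. 3267.327ms @ 11/2 + 891.089ms (3/2)
8. 4158.416ms @ 7 + 594.059ms (1)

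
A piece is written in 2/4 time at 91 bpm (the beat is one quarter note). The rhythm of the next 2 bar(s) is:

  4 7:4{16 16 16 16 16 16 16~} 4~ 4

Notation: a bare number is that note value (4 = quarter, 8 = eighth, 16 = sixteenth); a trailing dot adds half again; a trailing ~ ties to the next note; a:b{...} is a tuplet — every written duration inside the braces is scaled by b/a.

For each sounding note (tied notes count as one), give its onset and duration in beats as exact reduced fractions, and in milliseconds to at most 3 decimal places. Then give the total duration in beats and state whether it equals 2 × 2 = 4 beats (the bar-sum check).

1) 0.0ms=0b +659.341ms=1b
2) 659.341ms=1b +94.192ms=1/7b
3) 753.532ms=8/7b +94.192ms=1/7b
4) 847.724ms=9/7b +94.192ms=1/7b
5) 941.915ms=10/7b +94.192ms=1/7b
6) 1036.107ms=11/7b +94.192ms=1/7b
7) 1130.298ms=12/7b +94.192ms=1/7b
8) 1224.49ms=13/7b +1412.873ms=15/7b
Σ=4b of 4 (91bpm 2/4) — PASS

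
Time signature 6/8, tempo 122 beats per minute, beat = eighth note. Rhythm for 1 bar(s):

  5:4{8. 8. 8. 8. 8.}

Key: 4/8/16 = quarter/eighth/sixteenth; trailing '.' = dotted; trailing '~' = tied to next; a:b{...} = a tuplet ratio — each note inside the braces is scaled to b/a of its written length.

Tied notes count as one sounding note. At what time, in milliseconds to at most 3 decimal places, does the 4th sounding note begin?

1. 0.0ms @ 0 + 590.164ms (6/5)
2. 590.164ms @ 6/5 + 590.164ms (6/5)
3. 1180.328ms @ 12/5 + 590.164ms (6/5)
4. 1770.492ms @ 18/5 + 590.164ms (6/5)
5. 2360.656ms @ 24/5 + 590.164ms (6/5)

note 4 onset = 18/5b = 1770.492ms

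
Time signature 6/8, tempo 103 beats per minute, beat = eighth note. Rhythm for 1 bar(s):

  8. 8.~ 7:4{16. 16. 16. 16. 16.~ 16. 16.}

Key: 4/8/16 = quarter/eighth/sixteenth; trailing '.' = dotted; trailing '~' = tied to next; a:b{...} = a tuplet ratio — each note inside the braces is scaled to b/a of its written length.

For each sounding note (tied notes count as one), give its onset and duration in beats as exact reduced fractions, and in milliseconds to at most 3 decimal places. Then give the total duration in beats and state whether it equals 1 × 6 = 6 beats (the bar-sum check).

1) 0.0ms=0b +873.786ms=3/2b
2) 873.786ms=3/2b +1123.44ms=27/14b
3) 1997.226ms=24/7b +249.653ms=3/7b
4) 2246.879ms=27/7b +249.653ms=3/7b
5) 2496.533ms=30/7b +249.653ms=3/7b
6) 2746.186ms=33/7b +499.307ms=6/7b
7) 3245.492ms=39/7b +249.653ms=3/7b
Σ=6b of 6 (103bpm 6/8) — PASS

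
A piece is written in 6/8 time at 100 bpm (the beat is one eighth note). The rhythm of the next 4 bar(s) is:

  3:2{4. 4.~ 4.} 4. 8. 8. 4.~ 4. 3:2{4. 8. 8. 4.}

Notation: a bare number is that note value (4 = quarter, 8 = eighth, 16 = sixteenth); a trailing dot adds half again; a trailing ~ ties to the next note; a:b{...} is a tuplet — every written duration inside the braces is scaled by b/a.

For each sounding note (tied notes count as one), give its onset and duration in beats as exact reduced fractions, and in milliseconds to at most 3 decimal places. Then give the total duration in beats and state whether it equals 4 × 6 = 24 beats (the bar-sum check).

1) 0.0ms=0b +1200.0ms=2b
2) 1200.0ms=2b +2400.0ms=4b
3) 3600.0ms=6b +1800.0ms=3b
4) 5400.0ms=9b +900.0ms=3/2b
5) 6300.0ms=21/2b +900.0ms=3/2b
6) 7200.0ms=12b +3600.0ms=6b
7) 10800.0ms=18b +1200.0ms=2b
8) 12000.0ms=20b +600.0ms=1b
9) 12600.0ms=21b +600.0ms=1b
10) 13200.0ms=22b +1200.0ms=2b
Σ=24b of 24 (100bpm 6/8) — PASS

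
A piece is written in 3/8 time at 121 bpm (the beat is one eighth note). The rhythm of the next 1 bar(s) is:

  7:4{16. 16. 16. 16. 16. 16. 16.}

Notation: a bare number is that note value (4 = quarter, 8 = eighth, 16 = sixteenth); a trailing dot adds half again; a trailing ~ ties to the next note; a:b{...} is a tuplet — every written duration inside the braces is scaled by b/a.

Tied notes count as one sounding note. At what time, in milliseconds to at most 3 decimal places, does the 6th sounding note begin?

note 6 onset = 15/7b = 1062.574ms

1. 0.0ms @ 0 + 212.515ms (3/7)
2. 212.515ms @ 3/7 + 212.515ms (3/7)
3. 425.03ms @ 6/7 + 212.515ms (3/7)
4. 637.544ms @ 9/7 + 212.515ms (3/7)
5. 850.059ms @ 12/7 + 212.515ms (3/7)
6. 1062.574ms @ 15/7 + 212.515ms (3/7)
7. 1275.089ms @ 18/7 + 212.515ms (3/7)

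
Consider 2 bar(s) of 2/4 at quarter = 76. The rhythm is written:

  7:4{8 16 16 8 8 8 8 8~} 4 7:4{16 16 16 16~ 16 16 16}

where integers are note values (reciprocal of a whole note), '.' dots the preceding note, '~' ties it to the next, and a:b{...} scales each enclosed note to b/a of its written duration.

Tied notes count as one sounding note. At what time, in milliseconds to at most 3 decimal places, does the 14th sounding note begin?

note 14 onset = 27/7b = 3045.113ms

1. 0.0ms @ 0 + 225.564ms (2/7)
2. 225.564ms @ 2/7 + 112.782ms (1/7)
3. 338.346ms @ 3/7 + 112.782ms (1/7)
4. 451.128ms @ 4/7 + 225.564ms (2/7)
5. 676.692ms @ 6/7 + 225.564ms (2/7)
6. 902.256ms @ 8/7 + 225.564ms (2/7)
7. 1127.82ms @ 10/7 + 225.564ms (2/7)
8. 1353.383ms @ 12/7 + 1015.038ms (9/7)
9. 2368.421ms @ 3 + 112.782ms (1/7)
10. 2481.203ms @ 22/7 + 112.782ms (1/7)
11. 2593.985ms @ 23/7 + 112.782ms (1/7)
12. 2706.767ms @ 24/7 + 225.564ms (2/7)
13. 2932.331ms @ 26/7 + 112.782ms (1/7)
14. 3045.113ms @ 27/7 + 112.782ms (1/7)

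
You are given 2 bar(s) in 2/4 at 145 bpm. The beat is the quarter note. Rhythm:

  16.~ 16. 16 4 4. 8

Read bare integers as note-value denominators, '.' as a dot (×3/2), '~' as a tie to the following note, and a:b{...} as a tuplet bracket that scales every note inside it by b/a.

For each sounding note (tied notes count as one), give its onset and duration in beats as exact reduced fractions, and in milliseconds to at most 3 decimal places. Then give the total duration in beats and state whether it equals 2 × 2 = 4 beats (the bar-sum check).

1) 0.0ms=0b +310.345ms=3/4b
2) 310.345ms=3/4b +103.448ms=1/4b
3) 413.793ms=1b +413.793ms=1b
4) 827.586ms=2b +620.69ms=3/2b
5) 1448.276ms=7/2b +206.897ms=1/2b
Σ=4b of 4 (145bpm 2/4) — PASS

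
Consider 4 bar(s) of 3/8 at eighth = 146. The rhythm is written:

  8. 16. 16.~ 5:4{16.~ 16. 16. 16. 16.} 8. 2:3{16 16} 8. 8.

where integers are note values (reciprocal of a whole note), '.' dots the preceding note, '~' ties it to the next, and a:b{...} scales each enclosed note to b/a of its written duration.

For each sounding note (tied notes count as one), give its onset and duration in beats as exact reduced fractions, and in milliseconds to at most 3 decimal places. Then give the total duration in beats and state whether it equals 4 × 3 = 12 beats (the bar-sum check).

1) 0.0ms=0b +616.438ms=3/2b
2) 616.438ms=3/2b +308.219ms=3/4b
3) 924.658ms=9/4b +801.37ms=39/20b
4) 1726.027ms=21/5b +246.575ms=3/5b
5) 1972.603ms=24/5b +246.575ms=3/5b
6) 2219.178ms=27/5b +246.575ms=3/5b
7) 2465.753ms=6b +616.438ms=3/2b
8) 3082.192ms=15/2b +308.219ms=3/4b
9) 3390.411ms=33/4b +308.219ms=3/4b
10) 3698.63ms=9b +616.438ms=3/2b
11) 4315.068ms=21/2b +616.438ms=3/2b
Σ=12b of 12 (146bpm 3/8) — PASS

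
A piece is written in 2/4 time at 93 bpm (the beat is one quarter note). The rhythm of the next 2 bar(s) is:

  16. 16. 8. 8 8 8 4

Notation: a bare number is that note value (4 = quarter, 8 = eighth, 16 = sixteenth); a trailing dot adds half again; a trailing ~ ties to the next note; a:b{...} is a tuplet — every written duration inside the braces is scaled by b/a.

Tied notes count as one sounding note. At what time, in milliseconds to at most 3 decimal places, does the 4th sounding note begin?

1. 0.0ms @ 0 + 241.935ms (3/8)
2. 241.935ms @ 3/8 + 241.935ms (3/8)
3. 483.871ms @ 3/4 + 483.871ms (3/4)
4. 967.742ms @ 3/2 + 322.581ms (1/2)
5. 1290.323ms @ 2 + 322.581ms (1/2)
6. 1612.903ms @ 5/2 + 322.581ms (1/2)
7. 1935.484ms @ 3 + 645.161ms (1)

note 4 onset = 3/2b = 967.742ms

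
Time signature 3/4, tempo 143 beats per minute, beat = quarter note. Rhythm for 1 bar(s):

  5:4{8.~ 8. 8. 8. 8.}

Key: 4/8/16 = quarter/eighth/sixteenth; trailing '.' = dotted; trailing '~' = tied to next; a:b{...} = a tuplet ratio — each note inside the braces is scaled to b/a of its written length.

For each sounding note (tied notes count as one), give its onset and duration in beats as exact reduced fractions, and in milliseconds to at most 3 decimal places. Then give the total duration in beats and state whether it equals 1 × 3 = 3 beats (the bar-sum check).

1) 0.0ms=0b +503.497ms=6/5b
2) 503.497ms=6/5b +251.748ms=3/5b
3) 755.245ms=9/5b +251.748ms=3/5b
4) 1006.993ms=12/5b +251.748ms=3/5b
Σ=3b of 3 (143bpm 3/4) — PASS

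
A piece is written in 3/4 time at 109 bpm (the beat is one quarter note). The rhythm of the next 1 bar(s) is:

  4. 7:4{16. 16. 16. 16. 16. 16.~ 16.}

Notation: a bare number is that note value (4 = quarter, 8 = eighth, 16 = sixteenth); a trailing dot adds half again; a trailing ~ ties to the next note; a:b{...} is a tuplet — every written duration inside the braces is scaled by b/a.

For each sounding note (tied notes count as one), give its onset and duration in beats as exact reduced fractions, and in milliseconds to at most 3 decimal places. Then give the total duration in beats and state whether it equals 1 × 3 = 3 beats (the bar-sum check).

1) 0.0ms=0b +825.688ms=3/2b
2) 825.688ms=3/2b +117.955ms=3/14b
3) 943.644ms=12/7b +117.955ms=3/14b
4) 1061.599ms=27/14b +117.955ms=3/14b
5) 1179.554ms=15/7b +117.955ms=3/14b
6) 1297.51ms=33/14b +117.955ms=3/14b
7) 1415.465ms=18/7b +235.911ms=3/7b
Σ=3b of 3 (109bpm 3/4) — PASS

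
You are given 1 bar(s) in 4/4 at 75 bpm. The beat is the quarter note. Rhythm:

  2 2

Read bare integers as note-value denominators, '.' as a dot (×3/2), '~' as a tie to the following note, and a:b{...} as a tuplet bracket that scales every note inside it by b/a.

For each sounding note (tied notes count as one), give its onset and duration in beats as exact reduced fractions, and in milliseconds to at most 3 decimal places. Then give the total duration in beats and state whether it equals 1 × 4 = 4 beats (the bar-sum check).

1) 0.0ms=0b +1600.0ms=2b
2) 1600.0ms=2b +1600.0ms=2b
Σ=4b of 4 (75bpm 4/4) — PASS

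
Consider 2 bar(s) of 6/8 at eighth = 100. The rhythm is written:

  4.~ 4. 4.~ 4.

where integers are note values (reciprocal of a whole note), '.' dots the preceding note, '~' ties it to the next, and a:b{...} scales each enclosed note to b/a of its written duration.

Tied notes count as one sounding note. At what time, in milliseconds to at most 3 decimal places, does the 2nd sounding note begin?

1. 0.0ms @ 0 + 3600.0ms (6)
2. 3600.0ms @ 6 + 3600.0ms (6)

note 2 onset = 6b = 3600.0ms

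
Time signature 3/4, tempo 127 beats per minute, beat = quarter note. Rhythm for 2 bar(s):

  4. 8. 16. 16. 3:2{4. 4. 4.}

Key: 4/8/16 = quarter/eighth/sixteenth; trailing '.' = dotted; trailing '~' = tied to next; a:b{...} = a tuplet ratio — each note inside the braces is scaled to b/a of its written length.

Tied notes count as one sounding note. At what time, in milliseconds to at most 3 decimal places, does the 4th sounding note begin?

1. 0.0ms @ 0 + 708.661ms (3/2)
2. 708.661ms @ 3/2 + 354.331ms (3/4)
3. 1062.992ms @ 9/4 + 177.165ms (3/8)
4. 1240.157ms @ 21/8 + 177.165ms (3/8)
5. 1417.323ms @ 3 + 472.441ms (1)
6. 1889.764ms @ 4 + 472.441ms (1)
7. 2362.205ms @ 5 + 472.441ms (1)

note 4 onset = 21/8b = 1240.157ms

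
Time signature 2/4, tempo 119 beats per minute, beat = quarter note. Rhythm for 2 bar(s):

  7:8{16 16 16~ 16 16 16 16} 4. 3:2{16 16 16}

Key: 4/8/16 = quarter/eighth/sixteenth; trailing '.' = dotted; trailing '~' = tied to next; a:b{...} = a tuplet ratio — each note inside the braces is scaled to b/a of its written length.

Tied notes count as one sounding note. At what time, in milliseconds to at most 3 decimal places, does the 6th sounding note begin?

1. 0.0ms @ 0 + 144.058ms (2/7)
2. 144.058ms @ 2/7 + 144.058ms (2/7)
3. 288.115ms @ 4/7 + 288.115ms (4/7)
4. 576.23ms @ 8/7 + 144.058ms (2/7)
5. 720.288ms @ 10/7 + 144.058ms (2/7)
6. 864.346ms @ 12/7 + 144.058ms (2/7)
7. 1008.403ms @ 2 + 756.303ms (3/2)
8. 1764.706ms @ 7/2 + 84.034ms (1/6)
9. 1848.739ms @ 11/3 + 84.034ms (1/6)
10. 1932.773ms @ 23/6 + 84.034ms (1/6)

note 6 onset = 12/7b = 864.346ms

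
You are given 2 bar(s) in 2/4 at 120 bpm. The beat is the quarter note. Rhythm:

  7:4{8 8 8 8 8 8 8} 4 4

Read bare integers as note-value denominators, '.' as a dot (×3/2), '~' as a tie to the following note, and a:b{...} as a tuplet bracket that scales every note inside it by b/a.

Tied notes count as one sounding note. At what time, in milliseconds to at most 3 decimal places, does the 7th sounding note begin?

1. 0.0ms @ 0 + 142.857ms (2/7)
2. 142.857ms @ 2/7 + 142.857ms (2/7)
3. 285.714ms @ 4/7 + 142.857ms (2/7)
4. 428.571ms @ 6/7 + 142.857ms (2/7)
5. 571.429ms @ 8/7 + 142.857ms (2/7)
6. 714.286ms @ 10/7 + 142.857ms (2/7)
7. 857.143ms @ 12/7 + 142.857ms (2/7)
8. 1000.0ms @ 2 + 500.0ms (1)
9. 1500.0ms @ 3 + 500.0ms (1)

note 7 onset = 12/7b = 857.143ms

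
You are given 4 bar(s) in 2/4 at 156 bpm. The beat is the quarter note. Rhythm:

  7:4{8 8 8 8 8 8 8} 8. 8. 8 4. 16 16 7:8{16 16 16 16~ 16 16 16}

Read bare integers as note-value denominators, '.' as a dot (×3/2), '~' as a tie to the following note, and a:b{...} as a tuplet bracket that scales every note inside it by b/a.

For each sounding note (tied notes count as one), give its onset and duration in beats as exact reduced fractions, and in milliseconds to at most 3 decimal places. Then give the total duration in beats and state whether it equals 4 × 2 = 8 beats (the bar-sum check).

1) 0.0ms=0b +109.89ms=2/7b
2) 109.89ms=2/7b +109.89ms=2/7b
3) 219.78ms=4/7b +109.89ms=2/7b
4) 329.67ms=6/7b +109.89ms=2/7b
5) 439.56ms=8/7b +109.89ms=2/7b
6) 549.451ms=10/7b +109.89ms=2/7b
7) 659.341ms=12/7b +109.89ms=2/7b
8) 769.231ms=2b +288.462ms=3/4b
9) 1057.692ms=11/4b +288.462ms=3/4b
10) 1346.154ms=7/2b +192.308ms=1/2b
11) 1538.462ms=4b +576.923ms=3/2b
12) 2115.385ms=11/2b +96.154ms=1/4b
13) 2211.538ms=23/4b +96.154ms=1/4b
14) 2307.692ms=6b +109.89ms=2/7b
15) 2417.582ms=44/7b +109.89ms=2/7b
16) 2527.473ms=46/7b +109.89ms=2/7b
17) 2637.363ms=48/7b +219.78ms=4/7b
18) 2857.143ms=52/7b +109.89ms=2/7b
19) 2967.033ms=54/7b +109.89ms=2/7b
Σ=8b of 8 (156bpm 2/4) — PASS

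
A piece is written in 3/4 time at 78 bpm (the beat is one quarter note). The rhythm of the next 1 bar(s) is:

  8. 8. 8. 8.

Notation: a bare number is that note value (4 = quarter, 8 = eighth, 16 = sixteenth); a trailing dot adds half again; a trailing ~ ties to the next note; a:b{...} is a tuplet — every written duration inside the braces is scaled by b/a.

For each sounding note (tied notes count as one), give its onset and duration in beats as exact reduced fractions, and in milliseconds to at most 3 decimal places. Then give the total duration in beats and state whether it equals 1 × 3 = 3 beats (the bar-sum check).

1) 0.0ms=0b +576.923ms=3/4b
2) 576.923ms=3/4b +576.923ms=3/4b
3) 1153.846ms=3/2b +576.923ms=3/4b
4) 1730.769ms=9/4b +576.923ms=3/4b
Σ=3b of 3 (78bpm 3/4) — PASS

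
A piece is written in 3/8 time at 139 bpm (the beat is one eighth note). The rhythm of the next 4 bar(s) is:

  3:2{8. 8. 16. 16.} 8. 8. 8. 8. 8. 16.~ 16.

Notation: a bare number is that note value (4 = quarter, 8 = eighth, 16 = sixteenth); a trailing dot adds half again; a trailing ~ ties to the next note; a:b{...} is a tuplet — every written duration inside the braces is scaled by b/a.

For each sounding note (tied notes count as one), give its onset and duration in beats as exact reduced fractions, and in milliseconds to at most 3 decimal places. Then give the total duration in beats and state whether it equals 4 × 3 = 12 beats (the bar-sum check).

1) 0.0ms=0b +431.655ms=1b
2) 431.655ms=1b +431.655ms=1b
3) 863.309ms=2b +215.827ms=1/2b
4) 1079.137ms=5/2b +215.827ms=1/2b
5) 1294.964ms=3b +647.482ms=3/2b
6) 1942.446ms=9/2b +647.482ms=3/2b
7) 2589.928ms=6b +647.482ms=3/2b
8) 3237.41ms=15/2b +647.482ms=3/2b
9) 3884.892ms=9b +647.482ms=3/2b
10) 4532.374ms=21/2b +647.482ms=3/2b
Σ=12b of 12 (139bpm 3/8) — PASS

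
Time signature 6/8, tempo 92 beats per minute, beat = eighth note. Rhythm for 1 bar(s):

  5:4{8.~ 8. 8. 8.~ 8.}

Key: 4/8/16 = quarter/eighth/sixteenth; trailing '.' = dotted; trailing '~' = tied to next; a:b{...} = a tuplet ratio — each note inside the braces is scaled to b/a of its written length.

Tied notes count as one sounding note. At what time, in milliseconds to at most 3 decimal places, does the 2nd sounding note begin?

1. 0.0ms @ 0 + 1565.217ms (12/5)
2. 1565.217ms @ 12/5 + 782.609ms (6/5)
3. 2347.826ms @ 18/5 + 1565.217ms (12/5)

note 2 onset = 12/5b = 1565.217ms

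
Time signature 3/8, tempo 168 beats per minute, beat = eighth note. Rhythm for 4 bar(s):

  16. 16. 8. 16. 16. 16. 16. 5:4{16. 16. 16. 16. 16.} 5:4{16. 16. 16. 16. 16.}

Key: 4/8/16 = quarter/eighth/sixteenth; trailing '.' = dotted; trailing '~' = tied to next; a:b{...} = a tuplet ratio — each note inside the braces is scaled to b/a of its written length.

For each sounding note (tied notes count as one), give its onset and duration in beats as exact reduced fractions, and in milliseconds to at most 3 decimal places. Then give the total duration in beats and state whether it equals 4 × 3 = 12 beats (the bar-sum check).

1) 0.0ms=0b +267.857ms=3/4b
2) 267.857ms=3/4b +267.857ms=3/4b
3) 535.714ms=3/2b +535.714ms=3/2b
4) 1071.429ms=3b +267.857ms=3/4b
5) 1339.286ms=15/4b +267.857ms=3/4b
6) 1607.143ms=9/2b +267.857ms=3/4b
7) 1875.0ms=21/4b +267.857ms=3/4b
8) 2142.857ms=6b +214.286ms=3/5b
9) 2357.143ms=33/5b +214.286ms=3/5b
10) 2571.429ms=36/5b +214.286ms=3/5b
11) 2785.714ms=39/5b +214.286ms=3/5b
12) 3000.0ms=42/5b +214.286ms=3/5b
13) 3214.286ms=9b +214.286ms=3/5b
14) 3428.571ms=48/5b +214.286ms=3/5b
15) 3642.857ms=51/5b +214.286ms=3/5b
16) 3857.143ms=54/5b +214.286ms=3/5b
17) 4071.429ms=57/5b +214.286ms=3/5b
Σ=12b of 12 (168bpm 3/8) — PASS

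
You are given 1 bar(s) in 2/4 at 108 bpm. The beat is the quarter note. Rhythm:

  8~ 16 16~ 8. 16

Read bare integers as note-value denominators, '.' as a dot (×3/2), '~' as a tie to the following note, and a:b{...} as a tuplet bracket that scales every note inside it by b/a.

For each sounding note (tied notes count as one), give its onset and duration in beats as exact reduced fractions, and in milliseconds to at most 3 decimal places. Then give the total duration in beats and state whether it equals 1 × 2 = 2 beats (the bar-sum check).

1) 0.0ms=0b +416.667ms=3/4b
2) 416.667ms=3/4b +555.556ms=1b
3) 972.222ms=7/4b +138.889ms=1/4b
Σ=2b of 2 (108bpm 2/4) — PASS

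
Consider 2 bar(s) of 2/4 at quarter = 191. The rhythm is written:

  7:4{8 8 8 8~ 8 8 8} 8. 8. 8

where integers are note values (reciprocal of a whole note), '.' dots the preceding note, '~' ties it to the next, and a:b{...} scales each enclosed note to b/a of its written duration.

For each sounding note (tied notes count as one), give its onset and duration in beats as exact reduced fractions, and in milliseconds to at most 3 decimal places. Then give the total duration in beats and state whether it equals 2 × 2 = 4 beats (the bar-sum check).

1) 0.0ms=0b +89.753ms=2/7b
2) 89.753ms=2/7b +89.753ms=2/7b
3) 179.506ms=4/7b +89.753ms=2/7b
4) 269.26ms=6/7b +179.506ms=4/7b
5) 448.766ms=10/7b +89.753ms=2/7b
6) 538.519ms=12/7b +89.753ms=2/7b
7) 628.272ms=2b +235.602ms=3/4b
8) 863.874ms=11/4b +235.602ms=3/4b
9) 1099.476ms=7/2b +157.068ms=1/2b
Σ=4b of 4 (191bpm 2/4) — PASS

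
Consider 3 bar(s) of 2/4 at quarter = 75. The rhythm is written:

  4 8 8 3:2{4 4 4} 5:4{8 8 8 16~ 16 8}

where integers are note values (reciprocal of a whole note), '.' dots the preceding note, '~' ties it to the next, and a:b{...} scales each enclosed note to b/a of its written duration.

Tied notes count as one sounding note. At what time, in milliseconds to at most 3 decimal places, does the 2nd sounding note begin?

note 2 onset = 1b = 800.0ms

1. 0.0ms @ 0 + 800.0ms (1)
2. 800.0ms @ 1 + 400.0ms (1/2)
3. 1200.0ms @ 3/2 + 400.0ms (1/2)
4. 1600.0ms @ 2 + 533.333ms (2/3)
5. 2133.333ms @ 8/3 + 533.333ms (2/3)
6. 2666.667ms @ 10/3 + 533.333ms (2/3)
7. 3200.0ms @ 4 + 320.0ms (2/5)
8. 3520.0ms @ 22/5 + 320.0ms (2/5)
9. 3840.0ms @ 24/5 + 320.0ms (2/5)
10. 4160.0ms @ 26/5 + 320.0ms (2/5)
11. 4480.0ms @ 28/5 + 320.0ms (2/5)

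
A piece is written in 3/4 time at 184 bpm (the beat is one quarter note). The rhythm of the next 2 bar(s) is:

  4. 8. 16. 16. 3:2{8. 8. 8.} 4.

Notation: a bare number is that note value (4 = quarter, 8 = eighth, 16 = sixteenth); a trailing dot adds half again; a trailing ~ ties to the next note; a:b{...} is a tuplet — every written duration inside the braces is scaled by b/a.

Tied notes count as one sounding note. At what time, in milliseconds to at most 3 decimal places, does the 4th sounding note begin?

1. 0.0ms @ 0 + 489.13ms (3/2)
2. 489.13ms @ 3/2 + 244.565ms (3/4)
3. 733.696ms @ 9/4 + 122.283ms (3/8)
4. 855.978ms @ 21/8 + 122.283ms (3/8)
5. 978.261ms @ 3 + 163.043ms (1/2)
6. 1141.304ms @ 7/2 + 163.043ms (1/2)
7. 1304.348ms @ 4 + 163.043ms (1/2)
8. 1467.391ms @ 9/2 + 489.13ms (3/2)

note 4 onset = 21/8b = 855.978ms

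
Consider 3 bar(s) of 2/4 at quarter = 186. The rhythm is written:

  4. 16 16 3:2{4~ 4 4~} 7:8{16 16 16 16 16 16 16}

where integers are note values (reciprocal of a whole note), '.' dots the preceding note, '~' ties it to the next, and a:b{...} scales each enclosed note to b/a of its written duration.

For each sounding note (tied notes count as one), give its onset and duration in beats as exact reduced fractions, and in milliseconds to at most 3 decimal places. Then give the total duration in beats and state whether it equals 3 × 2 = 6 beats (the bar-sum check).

1) 0.0ms=0b +483.871ms=3/2b
2) 483.871ms=3/2b +80.645ms=1/4b
3) 564.516ms=7/4b +80.645ms=1/4b
4) 645.161ms=2b +430.108ms=4/3b
5) 1075.269ms=10/3b +307.22ms=20/21b
6) 1382.488ms=30/7b +92.166ms=2/7b
7) 1474.654ms=32/7b +92.166ms=2/7b
8) 1566.82ms=34/7b +92.166ms=2/7b
9) 1658.986ms=36/7b +92.166ms=2/7b
10) 1751.152ms=38/7b +92.166ms=2/7b
11) 1843.318ms=40/7b +92.166ms=2/7b
Σ=6b of 6 (186bpm 2/4) — PASS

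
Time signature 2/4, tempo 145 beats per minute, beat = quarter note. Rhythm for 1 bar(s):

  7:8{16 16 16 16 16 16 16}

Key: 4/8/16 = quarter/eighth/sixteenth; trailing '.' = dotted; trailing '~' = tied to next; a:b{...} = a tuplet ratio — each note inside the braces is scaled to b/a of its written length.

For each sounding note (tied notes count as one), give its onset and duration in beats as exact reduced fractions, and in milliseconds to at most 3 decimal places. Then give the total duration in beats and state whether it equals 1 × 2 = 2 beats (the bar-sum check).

1) 0.0ms=0b +118.227ms=2/7b
2) 118.227ms=2/7b +118.227ms=2/7b
3) 236.453ms=4/7b +118.227ms=2/7b
4) 354.68ms=6/7b +118.227ms=2/7b
5) 472.906ms=8/7b +118.227ms=2/7b
6) 591.133ms=10/7b +118.227ms=2/7b
7) 709.36ms=12/7b +118.227ms=2/7b
Σ=2b of 2 (145bpm 2/4) — PASS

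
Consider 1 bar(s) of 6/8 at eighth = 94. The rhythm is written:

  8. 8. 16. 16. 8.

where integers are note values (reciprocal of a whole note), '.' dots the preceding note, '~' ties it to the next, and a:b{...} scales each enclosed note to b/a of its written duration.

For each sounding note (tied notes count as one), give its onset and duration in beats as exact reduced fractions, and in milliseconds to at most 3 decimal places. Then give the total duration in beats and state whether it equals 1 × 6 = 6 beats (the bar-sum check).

1) 0.0ms=0b +957.447ms=3/2b
2) 957.447ms=3/2b +957.447ms=3/2b
3) 1914.894ms=3b +478.723ms=3/4b
4) 2393.617ms=15/4b +478.723ms=3/4b
5) 2872.34ms=9/2b +957.447ms=3/2b
Σ=6b of 6 (94bpm 6/8) — PASS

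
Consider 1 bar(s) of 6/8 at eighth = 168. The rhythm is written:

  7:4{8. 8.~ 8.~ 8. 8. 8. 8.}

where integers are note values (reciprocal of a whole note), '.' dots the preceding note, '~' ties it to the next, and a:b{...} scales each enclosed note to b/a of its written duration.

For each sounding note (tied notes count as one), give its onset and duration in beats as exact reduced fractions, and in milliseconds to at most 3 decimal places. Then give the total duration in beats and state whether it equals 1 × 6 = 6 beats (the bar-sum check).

1) 0.0ms=0b +306.122ms=6/7b
2) 306.122ms=6/7b +918.367ms=18/7b
3) 1224.49ms=24/7b +306.122ms=6/7b
4) 1530.612ms=30/7b +306.122ms=6/7b
5) 1836.735ms=36/7b +306.122ms=6/7b
Σ=6b of 6 (168bpm 6/8) — PASS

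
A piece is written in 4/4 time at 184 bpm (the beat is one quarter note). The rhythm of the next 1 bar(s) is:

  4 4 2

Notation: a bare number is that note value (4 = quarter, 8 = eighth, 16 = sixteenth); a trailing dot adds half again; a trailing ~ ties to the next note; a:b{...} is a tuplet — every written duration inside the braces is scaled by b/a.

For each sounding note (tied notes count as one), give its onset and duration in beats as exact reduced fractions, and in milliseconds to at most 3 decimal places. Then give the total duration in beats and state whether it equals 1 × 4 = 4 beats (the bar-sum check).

1) 0.0ms=0b +326.087ms=1b
2) 326.087ms=1b +326.087ms=1b
3) 652.174ms=2b +652.174ms=2b
Σ=4b of 4 (184bpm 4/4) — PASS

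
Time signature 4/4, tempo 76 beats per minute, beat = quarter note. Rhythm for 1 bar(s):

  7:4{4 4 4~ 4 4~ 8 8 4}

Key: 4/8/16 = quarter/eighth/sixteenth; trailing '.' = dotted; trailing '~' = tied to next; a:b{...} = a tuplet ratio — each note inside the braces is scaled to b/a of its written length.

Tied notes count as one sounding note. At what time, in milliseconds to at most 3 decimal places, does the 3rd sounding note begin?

note 3 onset = 8/7b = 902.256ms

1. 0.0ms @ 0 + 451.128ms (4/7)
2. 451.128ms @ 4/7 + 451.128ms (4/7)
3. 902.256ms @ 8/7 + 902.256ms (8/7)
4. 1804.511ms @ 16/7 + 676.692ms (6/7)
5. 2481.203ms @ 22/7 + 225.564ms (2/7)
6. 2706.767ms @ 24/7 + 451.128ms (4/7)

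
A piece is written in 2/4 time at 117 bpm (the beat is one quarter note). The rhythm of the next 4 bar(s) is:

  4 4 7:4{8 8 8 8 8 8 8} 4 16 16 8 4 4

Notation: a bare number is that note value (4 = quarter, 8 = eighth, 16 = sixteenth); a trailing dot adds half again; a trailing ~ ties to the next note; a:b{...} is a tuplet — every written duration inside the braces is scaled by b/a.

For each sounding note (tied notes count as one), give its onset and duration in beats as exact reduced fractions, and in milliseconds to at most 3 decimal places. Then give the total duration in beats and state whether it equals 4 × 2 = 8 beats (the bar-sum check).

1) 0.0ms=0b +512.821ms=1b
2) 512.821ms=1b +512.821ms=1b
3) 1025.641ms=2b +146.52ms=2/7b
4) 1172.161ms=16/7b +146.52ms=2/7b
5) 1318.681ms=18/7b +146.52ms=2/7b
6) 1465.201ms=20/7b +146.52ms=2/7b
7) 1611.722ms=22/7b +146.52ms=2/7b
8) 1758.242ms=24/7b +146.52ms=2/7b
9) 1904.762ms=26/7b +146.52ms=2/7b
10) 2051.282ms=4b +512.821ms=1b
11) 2564.103ms=5b +128.205ms=1/4b
12) 2692.308ms=21/4b +128.205ms=1/4b
13) 2820.513ms=11/2b +256.41ms=1/2b
14) 3076.923ms=6b +512.821ms=1b
15) 3589.744ms=7b +512.821ms=1b
Σ=8b of 8 (117bpm 2/4) — PASS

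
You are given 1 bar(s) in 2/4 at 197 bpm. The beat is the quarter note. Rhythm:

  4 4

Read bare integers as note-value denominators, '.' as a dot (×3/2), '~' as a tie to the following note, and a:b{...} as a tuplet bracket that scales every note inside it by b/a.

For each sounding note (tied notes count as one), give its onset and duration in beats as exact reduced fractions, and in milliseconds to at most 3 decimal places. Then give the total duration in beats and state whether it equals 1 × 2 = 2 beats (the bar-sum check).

1) 0.0ms=0b +304.569ms=1b
2) 304.569ms=1b +304.569ms=1b
Σ=2b of 2 (197bpm 2/4) — PASS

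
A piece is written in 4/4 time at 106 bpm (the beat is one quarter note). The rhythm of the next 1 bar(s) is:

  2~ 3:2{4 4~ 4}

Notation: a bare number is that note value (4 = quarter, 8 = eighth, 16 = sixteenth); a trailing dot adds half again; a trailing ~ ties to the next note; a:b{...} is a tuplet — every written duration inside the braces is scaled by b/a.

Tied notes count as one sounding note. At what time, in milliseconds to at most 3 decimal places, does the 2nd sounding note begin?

1. 0.0ms @ 0 + 1509.434ms (8/3)
2. 1509.434ms @ 8/3 + 754.717ms (4/3)

note 2 onset = 8/3b = 1509.434ms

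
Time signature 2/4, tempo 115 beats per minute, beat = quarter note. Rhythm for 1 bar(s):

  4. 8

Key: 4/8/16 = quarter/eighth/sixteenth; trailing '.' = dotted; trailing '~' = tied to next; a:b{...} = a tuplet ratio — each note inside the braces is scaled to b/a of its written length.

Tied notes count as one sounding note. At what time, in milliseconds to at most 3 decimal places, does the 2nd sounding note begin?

note 2 onset = 3/2b = 782.609ms

1. 0.0ms @ 0 + 782.609ms (3/2)
2. 782.609ms @ 3/2 + 260.87ms (1/2)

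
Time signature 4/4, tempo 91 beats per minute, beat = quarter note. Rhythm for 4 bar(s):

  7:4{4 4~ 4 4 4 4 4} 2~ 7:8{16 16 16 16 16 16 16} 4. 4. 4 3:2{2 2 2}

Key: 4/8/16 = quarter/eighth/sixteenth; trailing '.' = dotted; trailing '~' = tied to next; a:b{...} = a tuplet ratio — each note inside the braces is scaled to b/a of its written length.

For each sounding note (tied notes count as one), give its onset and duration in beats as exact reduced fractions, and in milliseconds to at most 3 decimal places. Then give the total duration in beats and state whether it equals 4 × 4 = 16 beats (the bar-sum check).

1) 0.0ms=0b +376.766ms=4/7b
2) 376.766ms=4/7b +753.532ms=8/7b
3) 1130.298ms=12/7b +376.766ms=4/7b
4) 1507.064ms=16/7b +376.766ms=4/7b
5) 1883.83ms=20/7b +376.766ms=4/7b
6) 2260.597ms=24/7b +376.766ms=4/7b
7) 2637.363ms=4b +1507.064ms=16/7b
8) 4144.427ms=44/7b +188.383ms=2/7b
9) 4332.81ms=46/7b +188.383ms=2/7b
10) 4521.193ms=48/7b +188.383ms=2/7b
11) 4709.576ms=50/7b +188.383ms=2/7b
12) 4897.959ms=52/7b +188.383ms=2/7b
13) 5086.342ms=54/7b +188.383ms=2/7b
14) 5274.725ms=8b +989.011ms=3/2b
15) 6263.736ms=19/2b +989.011ms=3/2b
16) 7252.747ms=11b +659.341ms=1b
17) 7912.088ms=12b +879.121ms=4/3b
18) 8791.209ms=40/3b +879.121ms=4/3b
19) 9670.33ms=44/3b +879.121ms=4/3b
Σ=16b of 16 (91bpm 4/4) — PASS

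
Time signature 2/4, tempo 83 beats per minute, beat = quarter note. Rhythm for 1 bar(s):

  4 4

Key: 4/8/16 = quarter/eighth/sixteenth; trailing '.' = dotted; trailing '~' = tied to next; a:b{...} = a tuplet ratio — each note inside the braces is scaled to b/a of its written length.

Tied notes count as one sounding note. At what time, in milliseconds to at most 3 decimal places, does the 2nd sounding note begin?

note 2 onset = 1b = 722.892ms

1. 0.0ms @ 0 + 722.892ms (1)
2. 722.892ms @ 1 + 722.892ms (1)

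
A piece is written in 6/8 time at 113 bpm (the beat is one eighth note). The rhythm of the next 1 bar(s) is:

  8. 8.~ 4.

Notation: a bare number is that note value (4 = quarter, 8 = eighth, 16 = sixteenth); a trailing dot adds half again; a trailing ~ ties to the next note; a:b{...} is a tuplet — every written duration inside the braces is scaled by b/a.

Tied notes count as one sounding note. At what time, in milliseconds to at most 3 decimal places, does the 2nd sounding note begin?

1. 0.0ms @ 0 + 796.46ms (3/2)
2. 796.46ms @ 3/2 + 2389.381ms (9/2)

note 2 onset = 3/2b = 796.46ms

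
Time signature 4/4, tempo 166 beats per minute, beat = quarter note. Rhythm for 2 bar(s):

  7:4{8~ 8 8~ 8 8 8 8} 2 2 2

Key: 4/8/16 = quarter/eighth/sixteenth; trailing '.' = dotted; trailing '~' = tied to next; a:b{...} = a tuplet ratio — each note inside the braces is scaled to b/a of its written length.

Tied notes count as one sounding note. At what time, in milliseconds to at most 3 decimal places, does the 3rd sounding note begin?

note 3 onset = 8/7b = 413.081ms

1. 0.0ms @ 0 + 206.54ms (4/7)
2. 206.54ms @ 4/7 + 206.54ms (4/7)
3. 413.081ms @ 8/7 + 103.27ms (2/7)
4. 516.351ms @ 10/7 + 103.27ms (2/7)
5. 619.621ms @ 12/7 + 103.27ms (2/7)
6. 722.892ms @ 2 + 722.892ms (2)
7. 1445.783ms @ 4 + 722.892ms (2)
8. 2168.675ms @ 6 + 722.892ms (2)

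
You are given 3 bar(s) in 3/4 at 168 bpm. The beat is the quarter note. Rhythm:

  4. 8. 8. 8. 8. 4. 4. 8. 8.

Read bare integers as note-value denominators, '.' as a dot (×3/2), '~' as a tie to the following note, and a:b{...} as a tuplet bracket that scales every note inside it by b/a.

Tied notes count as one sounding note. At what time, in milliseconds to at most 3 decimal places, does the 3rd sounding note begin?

1. 0.0ms @ 0 + 535.714ms (3/2)
2. 535.714ms @ 3/2 + 267.857ms (3/4)
3. 803.571ms @ 9/4 + 267.857ms (3/4)
4. 1071.429ms @ 3 + 267.857ms (3/4)
5. 1339.286ms @ 15/4 + 267.857ms (3/4)
6. 1607.143ms @ 9/2 + 535.714ms (3/2)
7. 2142.857ms @ 6 + 535.714ms (3/2)
8. 2678.571ms @ 15/2 + 267.857ms (3/4)
9. 2946.429ms @ 33/4 + 267.857ms (3/4)

note 3 onset = 9/4b = 803.571ms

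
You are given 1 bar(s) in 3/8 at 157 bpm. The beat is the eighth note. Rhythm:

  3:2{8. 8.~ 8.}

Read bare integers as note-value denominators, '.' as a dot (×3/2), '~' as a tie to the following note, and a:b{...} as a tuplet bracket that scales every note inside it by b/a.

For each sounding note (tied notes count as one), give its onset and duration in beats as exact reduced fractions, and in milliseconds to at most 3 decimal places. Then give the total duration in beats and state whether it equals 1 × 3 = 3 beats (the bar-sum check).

1) 0.0ms=0b +382.166ms=1b
2) 382.166ms=1b +764.331ms=2b
Σ=3b of 3 (157bpm 3/8) — PASS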